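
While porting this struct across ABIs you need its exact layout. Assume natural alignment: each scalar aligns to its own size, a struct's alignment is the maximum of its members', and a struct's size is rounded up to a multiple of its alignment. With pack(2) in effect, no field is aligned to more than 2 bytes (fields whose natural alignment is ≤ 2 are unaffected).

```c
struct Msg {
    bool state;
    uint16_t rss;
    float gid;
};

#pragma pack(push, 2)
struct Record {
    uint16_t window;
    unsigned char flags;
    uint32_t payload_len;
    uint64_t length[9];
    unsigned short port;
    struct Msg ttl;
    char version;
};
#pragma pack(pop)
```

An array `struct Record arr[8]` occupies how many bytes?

736

Msg: @0: state [1B, align 1] → 1; +1 pad (align 2); @2: rss [2B, align 2] → 4; @4: gid [4B, align 4] → 8; size 8, align 4
@0: window [2B, align 2] → 2
@2: flags [1B, align 1] → 3
+1 pad (align 2)
@4: payload_len [4B, align 2] → 8
@8: length [72B, align 2] → 80
@80: port [2B, align 2] → 82
@82: ttl [8B, align 2] → 90
@90: version [1B, align 1] → 91
+1 tail pad (align 2)
size 92, align 2
array of 8: 8 × 92 = 736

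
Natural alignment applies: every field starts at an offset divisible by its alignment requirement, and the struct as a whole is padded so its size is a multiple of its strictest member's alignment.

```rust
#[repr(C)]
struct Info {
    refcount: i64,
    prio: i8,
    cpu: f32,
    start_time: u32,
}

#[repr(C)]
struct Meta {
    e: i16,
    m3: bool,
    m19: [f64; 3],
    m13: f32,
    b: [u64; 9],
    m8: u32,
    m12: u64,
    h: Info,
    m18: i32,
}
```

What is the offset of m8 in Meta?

Info: refcount at 0 (size 8, align 8) → ends 8; prio at 8 (size 1, align 1) → ends 9; pad 3 to align 4 for cpu; cpu at 12 (size 4, align 4) → ends 16; start_time at 16 (size 4, align 4) → ends 20; tail pad 4 to reach multiple of 8; total 24 bytes, alignment 8
e at 0 (size 2, align 2) → ends 2
m3 at 2 (size 1, align 1) → ends 3
pad 5 to align 8 for m19
m19 at 8 (size 24, align 8) → ends 32
m13 at 32 (size 4, align 4) → ends 36
pad 4 to align 8 for b
b at 40 (size 72, align 8) → ends 112
m8 at 112 (size 4, align 4) → ends 116

112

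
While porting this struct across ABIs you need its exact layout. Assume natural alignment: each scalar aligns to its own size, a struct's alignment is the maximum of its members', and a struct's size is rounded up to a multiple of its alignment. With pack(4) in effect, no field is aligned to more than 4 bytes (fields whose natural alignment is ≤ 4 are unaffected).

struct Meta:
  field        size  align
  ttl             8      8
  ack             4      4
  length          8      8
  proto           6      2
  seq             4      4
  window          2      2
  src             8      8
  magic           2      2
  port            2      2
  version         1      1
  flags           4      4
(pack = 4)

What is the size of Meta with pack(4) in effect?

@0: ttl [8B, align 4] → 8
@8: ack [4B, align 4] → 12
@12: length [8B, align 4] → 20
@20: proto [6B, align 2] → 26
+2 pad (align 4)
@28: seq [4B, align 4] → 32
@32: window [2B, align 2] → 34
+2 pad (align 4)
@36: src [8B, align 4] → 44
@44: magic [2B, align 2] → 46
@46: port [2B, align 2] → 48
@48: version [1B, align 1] → 49
+3 pad (align 4)
@52: flags [4B, align 4] → 56
size 56, align 4

56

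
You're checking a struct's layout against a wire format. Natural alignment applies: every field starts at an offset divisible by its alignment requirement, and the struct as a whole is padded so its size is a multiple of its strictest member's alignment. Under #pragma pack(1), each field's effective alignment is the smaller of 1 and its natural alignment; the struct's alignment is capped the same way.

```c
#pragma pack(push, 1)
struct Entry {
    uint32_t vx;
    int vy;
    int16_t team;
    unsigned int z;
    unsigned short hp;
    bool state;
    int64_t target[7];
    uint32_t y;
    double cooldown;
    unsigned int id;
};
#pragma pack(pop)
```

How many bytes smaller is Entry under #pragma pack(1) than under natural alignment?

natural layout:
  @0: vx [4B, align 4] → 4
  @4: vy [4B, align 4] → 8
  @8: team [2B, align 2] → 10
  +2 pad (align 4)
  @12: z [4B, align 4] → 16
  @16: hp [2B, align 2] → 18
  @18: state [1B, align 1] → 19
  +5 pad (align 8)
  @24: target [56B, align 8] → 80
  @80: y [4B, align 4] → 84
  +4 pad (align 8)
  @88: cooldown [8B, align 8] → 96
  @96: id [4B, align 4] → 100
  +4 tail pad (align 8)
  size 104, align 8
packed(1) layout:
  @0: vx [4B, align 1] → 4
  @4: vy [4B, align 1] → 8
  @8: team [2B, align 1] → 10
  @10: z [4B, align 1] → 14
  @14: hp [2B, align 1] → 16
  @16: state [1B, align 1] → 17
  @17: target [56B, align 1] → 73
  @73: y [4B, align 1] → 77
  @77: cooldown [8B, align 1] → 85
  @85: id [4B, align 1] → 89
  size 89, align 1
104 − 89 = 15

15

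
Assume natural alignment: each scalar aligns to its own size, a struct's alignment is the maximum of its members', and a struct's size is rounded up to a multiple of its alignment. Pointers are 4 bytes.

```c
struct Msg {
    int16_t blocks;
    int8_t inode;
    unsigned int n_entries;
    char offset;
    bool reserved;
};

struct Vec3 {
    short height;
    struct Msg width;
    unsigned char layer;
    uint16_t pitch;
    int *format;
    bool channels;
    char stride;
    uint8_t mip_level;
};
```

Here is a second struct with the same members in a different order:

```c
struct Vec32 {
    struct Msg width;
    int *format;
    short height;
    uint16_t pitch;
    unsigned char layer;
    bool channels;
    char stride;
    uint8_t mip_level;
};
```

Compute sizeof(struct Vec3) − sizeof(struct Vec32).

4

Msg: 0..2  blocks  (2B, 2-aligned); 2..3  inode  (1B, 1-aligned); 3..4  -- padding (1B); 4..8  n_entries  (4B, 4-aligned); 8..9  offset  (1B, 1-aligned); 9..10  reserved  (1B, 1-aligned); 10..12  -- tail padding (2B); sizeof = 12, alignof = 4
0..2  height  (2B, 2-aligned)
2..4  -- padding (2B)
4..16  width  (12B, 4-aligned)
16..17  layer  (1B, 1-aligned)
17..18  -- padding (1B)
18..20  pitch  (2B, 2-aligned)
20..24  format  (4B, 4-aligned)
24..25  channels  (1B, 1-aligned)
25..26  stride  (1B, 1-aligned)
26..27  mip_level  (1B, 1-aligned)
27..28  -- tail padding (1B)
sizeof = 28, alignof = 4
— Vec32 —
0..12  width  (12B, 4-aligned)
12..16  format  (4B, 4-aligned)
16..18  height  (2B, 2-aligned)
18..20  pitch  (2B, 2-aligned)
20..21  layer  (1B, 1-aligned)
21..22  channels  (1B, 1-aligned)
22..23  stride  (1B, 1-aligned)
23..24  mip_level  (1B, 1-aligned)
sizeof = 24, alignof = 4
28 − 24 = 4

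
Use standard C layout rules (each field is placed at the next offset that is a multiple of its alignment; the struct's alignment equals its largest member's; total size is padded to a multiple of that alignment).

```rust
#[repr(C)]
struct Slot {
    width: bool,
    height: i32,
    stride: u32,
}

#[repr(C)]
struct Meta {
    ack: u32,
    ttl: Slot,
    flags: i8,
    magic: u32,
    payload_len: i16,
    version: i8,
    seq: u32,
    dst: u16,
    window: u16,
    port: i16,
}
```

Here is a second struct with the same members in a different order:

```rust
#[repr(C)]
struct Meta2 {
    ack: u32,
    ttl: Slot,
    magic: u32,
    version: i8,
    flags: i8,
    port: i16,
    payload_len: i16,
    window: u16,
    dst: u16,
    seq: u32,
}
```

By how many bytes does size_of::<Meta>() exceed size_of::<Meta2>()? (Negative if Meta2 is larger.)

4

Slot: width at 0 (size 1, align 1) → ends 1; pad 3 to align 4 for height; height at 4 (size 4, align 4) → ends 8; stride at 8 (size 4, align 4) → ends 12; total 12 bytes, alignment 4
ack at 0 (size 4, align 4) → ends 4
ttl at 4 (size 12, align 4) → ends 16
flags at 16 (size 1, align 1) → ends 17
pad 3 to align 4 for magic
magic at 20 (size 4, align 4) → ends 24
payload_len at 24 (size 2, align 2) → ends 26
version at 26 (size 1, align 1) → ends 27
pad 1 to align 4 for seq
seq at 28 (size 4, align 4) → ends 32
dst at 32 (size 2, align 2) → ends 34
window at 34 (size 2, align 2) → ends 36
port at 36 (size 2, align 2) → ends 38
tail pad 2 to reach multiple of 4
total 40 bytes, alignment 4
— Meta2 —
ack at 0 (size 4, align 4) → ends 4
ttl at 4 (size 12, align 4) → ends 16
magic at 16 (size 4, align 4) → ends 20
version at 20 (size 1, align 1) → ends 21
flags at 21 (size 1, align 1) → ends 22
port at 22 (size 2, align 2) → ends 24
payload_len at 24 (size 2, align 2) → ends 26
window at 26 (size 2, align 2) → ends 28
dst at 28 (size 2, align 2) → ends 30
pad 2 to align 4 for seq
seq at 32 (size 4, align 4) → ends 36
total 36 bytes, alignment 4
40 − 36 = 4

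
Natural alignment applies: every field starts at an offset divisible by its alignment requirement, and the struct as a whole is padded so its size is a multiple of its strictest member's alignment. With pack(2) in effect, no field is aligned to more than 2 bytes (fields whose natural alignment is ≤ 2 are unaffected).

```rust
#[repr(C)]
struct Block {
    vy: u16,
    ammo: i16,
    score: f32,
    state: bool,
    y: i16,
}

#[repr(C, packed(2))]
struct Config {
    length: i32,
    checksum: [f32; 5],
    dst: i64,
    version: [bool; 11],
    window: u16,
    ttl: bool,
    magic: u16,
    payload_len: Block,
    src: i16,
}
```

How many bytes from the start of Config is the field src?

Block: vy at 0 (size 2, align 2) → ends 2; ammo at 2 (size 2, align 2) → ends 4; score at 4 (size 4, align 4) → ends 8; state at 8 (size 1, align 1) → ends 9; pad 1 to align 2 for y; y at 10 (size 2, align 2) → ends 12; total 12 bytes, alignment 4
length at 0 (size 4, align 2) → ends 4
checksum at 4 (size 20, align 2) → ends 24
dst at 24 (size 8, align 2) → ends 32
version at 32 (size 11, align 1) → ends 43
pad 1 to align 2 for window
window at 44 (size 2, align 2) → ends 46
ttl at 46 (size 1, align 1) → ends 47
pad 1 to align 2 for magic
magic at 48 (size 2, align 2) → ends 50
payload_len at 50 (size 12, align 2) → ends 62
src at 62 (size 2, align 2) → ends 64

62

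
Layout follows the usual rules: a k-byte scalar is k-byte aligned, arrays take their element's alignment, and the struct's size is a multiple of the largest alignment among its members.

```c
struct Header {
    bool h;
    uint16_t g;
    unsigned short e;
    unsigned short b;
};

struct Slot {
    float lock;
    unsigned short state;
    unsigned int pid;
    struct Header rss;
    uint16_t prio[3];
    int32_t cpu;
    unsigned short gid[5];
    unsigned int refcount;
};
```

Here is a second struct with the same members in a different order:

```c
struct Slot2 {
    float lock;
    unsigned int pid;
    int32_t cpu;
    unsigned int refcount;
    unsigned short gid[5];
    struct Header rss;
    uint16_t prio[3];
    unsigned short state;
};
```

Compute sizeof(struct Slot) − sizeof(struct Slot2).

4

Header: @0: h [1B, align 1] → 1; +1 pad (align 2); @2: g [2B, align 2] → 4; @4: e [2B, align 2] → 6; @6: b [2B, align 2] → 8; size 8, align 2
@0: lock [4B, align 4] → 4
@4: state [2B, align 2] → 6
+2 pad (align 4)
@8: pid [4B, align 4] → 12
@12: rss [8B, align 2] → 20
@20: prio [6B, align 2] → 26
+2 pad (align 4)
@28: cpu [4B, align 4] → 32
@32: gid [10B, align 2] → 42
+2 pad (align 4)
@44: refcount [4B, align 4] → 48
size 48, align 4
— Slot2 —
@0: lock [4B, align 4] → 4
@4: pid [4B, align 4] → 8
@8: cpu [4B, align 4] → 12
@12: refcount [4B, align 4] → 16
@16: gid [10B, align 2] → 26
@26: rss [8B, align 2] → 34
@34: prio [6B, align 2] → 40
@40: state [2B, align 2] → 42
+2 tail pad (align 4)
size 44, align 4
48 − 44 = 4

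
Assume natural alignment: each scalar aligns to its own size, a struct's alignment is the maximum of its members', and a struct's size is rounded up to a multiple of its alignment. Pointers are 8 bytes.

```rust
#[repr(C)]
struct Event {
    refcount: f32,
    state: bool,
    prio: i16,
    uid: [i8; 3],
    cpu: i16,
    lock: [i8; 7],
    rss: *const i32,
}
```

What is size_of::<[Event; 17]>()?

544

refcount at 0 (size 4, align 4) → ends 4
state at 4 (size 1, align 1) → ends 5
pad 1 to align 2 for prio
prio at 6 (size 2, align 2) → ends 8
uid at 8 (size 3, align 1) → ends 11
pad 1 to align 2 for cpu
cpu at 12 (size 2, align 2) → ends 14
lock at 14 (size 7, align 1) → ends 21
pad 3 to align 8 for rss
rss at 24 (size 8, align 8) → ends 32
total 32 bytes, alignment 8
array of 17: 17 × 32 = 544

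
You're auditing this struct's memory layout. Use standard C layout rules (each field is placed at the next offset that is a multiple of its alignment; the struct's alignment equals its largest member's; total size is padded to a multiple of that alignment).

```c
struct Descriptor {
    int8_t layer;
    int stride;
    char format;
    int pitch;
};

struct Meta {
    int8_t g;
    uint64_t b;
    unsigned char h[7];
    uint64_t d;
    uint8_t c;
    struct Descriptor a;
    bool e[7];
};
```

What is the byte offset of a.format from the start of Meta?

44

Descriptor: 0..1  layer  (1B, 1-aligned); 1..4  -- padding (3B); 4..8  stride  (4B, 4-aligned); 8..9  format  (1B, 1-aligned); 9..12  -- padding (3B); 12..16  pitch  (4B, 4-aligned); sizeof = 16, alignof = 4
0..1  g  (1B, 1-aligned)
1..8  -- padding (7B)
8..16  b  (8B, 8-aligned)
16..23  h  (7B, 1-aligned)
23..24  -- padding (1B)
24..32  d  (8B, 8-aligned)
32..33  c  (1B, 1-aligned)
33..36  -- padding (3B)
36..52  a  (16B, 4-aligned)
within Descriptor: format at 8
36 + 8 = 44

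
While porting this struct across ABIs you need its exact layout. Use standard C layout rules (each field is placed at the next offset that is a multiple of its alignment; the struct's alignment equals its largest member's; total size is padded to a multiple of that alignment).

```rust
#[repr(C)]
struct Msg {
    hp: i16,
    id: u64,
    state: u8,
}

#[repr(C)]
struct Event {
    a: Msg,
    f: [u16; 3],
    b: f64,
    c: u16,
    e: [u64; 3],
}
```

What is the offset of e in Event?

Msg: @0: hp [2B, align 2] → 2; +6 pad (align 8); @8: id [8B, align 8] → 16; @16: state [1B, align 1] → 17; +7 tail pad (align 8); size 24, align 8
@0: a [24B, align 8] → 24
@24: f [6B, align 2] → 30
+2 pad (align 8)
@32: b [8B, align 8] → 40
@40: c [2B, align 2] → 42
+6 pad (align 8)
@48: e [24B, align 8] → 72

48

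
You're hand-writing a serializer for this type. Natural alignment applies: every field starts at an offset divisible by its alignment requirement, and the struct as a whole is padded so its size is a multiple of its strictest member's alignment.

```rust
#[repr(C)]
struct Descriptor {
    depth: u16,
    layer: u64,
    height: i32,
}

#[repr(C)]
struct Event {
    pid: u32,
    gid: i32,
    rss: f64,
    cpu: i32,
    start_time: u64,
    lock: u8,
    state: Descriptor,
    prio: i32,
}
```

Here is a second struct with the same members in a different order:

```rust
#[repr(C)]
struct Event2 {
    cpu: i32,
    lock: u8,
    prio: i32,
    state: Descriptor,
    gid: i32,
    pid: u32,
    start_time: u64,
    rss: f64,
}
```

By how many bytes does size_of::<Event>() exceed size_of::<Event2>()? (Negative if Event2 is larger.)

Descriptor: depth at 0 (size 2, align 2) → ends 2; pad 6 to align 8 for layer; layer at 8 (size 8, align 8) → ends 16; height at 16 (size 4, align 4) → ends 20; tail pad 4 to reach multiple of 8; total 24 bytes, alignment 8
pid at 0 (size 4, align 4) → ends 4
gid at 4 (size 4, align 4) → ends 8
rss at 8 (size 8, align 8) → ends 16
cpu at 16 (size 4, align 4) → ends 20
pad 4 to align 8 for start_time
start_time at 24 (size 8, align 8) → ends 32
lock at 32 (size 1, align 1) → ends 33
pad 7 to align 8 for state
state at 40 (size 24, align 8) → ends 64
prio at 64 (size 4, align 4) → ends 68
tail pad 4 to reach multiple of 8
total 72 bytes, alignment 8
— Event2 —
cpu at 0 (size 4, align 4) → ends 4
lock at 4 (size 1, align 1) → ends 5
pad 3 to align 4 for prio
prio at 8 (size 4, align 4) → ends 12
pad 4 to align 8 for state
state at 16 (size 24, align 8) → ends 40
gid at 40 (size 4, align 4) → ends 44
pid at 44 (size 4, align 4) → ends 48
start_time at 48 (size 8, align 8) → ends 56
rss at 56 (size 8, align 8) → ends 64
total 64 bytes, alignment 8
72 − 64 = 8

8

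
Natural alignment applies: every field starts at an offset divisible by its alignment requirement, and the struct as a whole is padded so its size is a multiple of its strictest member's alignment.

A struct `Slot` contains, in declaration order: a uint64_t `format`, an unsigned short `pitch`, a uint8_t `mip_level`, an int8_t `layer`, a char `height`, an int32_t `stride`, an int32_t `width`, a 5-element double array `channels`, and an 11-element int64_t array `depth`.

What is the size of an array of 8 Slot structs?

format at 0 (size 8, align 8) → ends 8
pitch at 8 (size 2, align 2) → ends 10
mip_level at 10 (size 1, align 1) → ends 11
layer at 11 (size 1, align 1) → ends 12
height at 12 (size 1, align 1) → ends 13
pad 3 to align 4 for stride
stride at 16 (size 4, align 4) → ends 20
width at 20 (size 4, align 4) → ends 24
channels at 24 (size 40, align 8) → ends 64
depth at 64 (size 88, align 8) → ends 152
total 152 bytes, alignment 8
array of 8: 8 × 152 = 1216

1216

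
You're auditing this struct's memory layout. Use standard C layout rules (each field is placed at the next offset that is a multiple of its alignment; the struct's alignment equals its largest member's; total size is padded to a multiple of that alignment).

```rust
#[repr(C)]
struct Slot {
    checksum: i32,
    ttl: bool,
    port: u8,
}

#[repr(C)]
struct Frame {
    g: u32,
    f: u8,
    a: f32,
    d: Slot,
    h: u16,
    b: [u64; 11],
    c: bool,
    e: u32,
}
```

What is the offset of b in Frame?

Slot: 0..4  checksum  (4B, 4-aligned); 4..5  ttl  (1B, 1-aligned); 5..6  port  (1B, 1-aligned); 6..8  -- tail padding (2B); sizeof = 8, alignof = 4
0..4  g  (4B, 4-aligned)
4..5  f  (1B, 1-aligned)
5..8  -- padding (3B)
8..12  a  (4B, 4-aligned)
12..20  d  (8B, 4-aligned)
20..22  h  (2B, 2-aligned)
22..24  -- padding (2B)
24..112  b  (88B, 8-aligned)

24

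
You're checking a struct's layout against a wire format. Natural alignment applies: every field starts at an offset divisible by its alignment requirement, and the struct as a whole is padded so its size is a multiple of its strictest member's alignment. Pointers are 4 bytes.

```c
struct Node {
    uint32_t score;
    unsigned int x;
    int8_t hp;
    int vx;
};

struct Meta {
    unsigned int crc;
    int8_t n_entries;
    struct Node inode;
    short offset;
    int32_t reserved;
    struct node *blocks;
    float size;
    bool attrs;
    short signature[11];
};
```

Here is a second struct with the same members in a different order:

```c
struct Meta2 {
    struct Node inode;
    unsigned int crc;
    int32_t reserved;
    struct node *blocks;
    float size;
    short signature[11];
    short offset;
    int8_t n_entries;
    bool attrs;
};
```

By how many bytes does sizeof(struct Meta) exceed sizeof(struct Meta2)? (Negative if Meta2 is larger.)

4

Node: 0..4  score  (4B, 4-aligned); 4..8  x  (4B, 4-aligned); 8..9  hp  (1B, 1-aligned); 9..12  -- padding (3B); 12..16  vx  (4B, 4-aligned); sizeof = 16, alignof = 4
0..4  crc  (4B, 4-aligned)
4..5  n_entries  (1B, 1-aligned)
5..8  -- padding (3B)
8..24  inode  (16B, 4-aligned)
24..26  offset  (2B, 2-aligned)
26..28  -- padding (2B)
28..32  reserved  (4B, 4-aligned)
32..36  blocks  (4B, 4-aligned)
36..40  size  (4B, 4-aligned)
40..41  attrs  (1B, 1-aligned)
41..42  -- padding (1B)
42..64  signature  (22B, 2-aligned)
sizeof = 64, alignof = 4
— Meta2 —
0..16  inode  (16B, 4-aligned)
16..20  crc  (4B, 4-aligned)
20..24  reserved  (4B, 4-aligned)
24..28  blocks  (4B, 4-aligned)
28..32  size  (4B, 4-aligned)
32..54  signature  (22B, 2-aligned)
54..56  offset  (2B, 2-aligned)
56..57  n_entries  (1B, 1-aligned)
57..58  attrs  (1B, 1-aligned)
58..60  -- tail padding (2B)
sizeof = 60, alignof = 4
64 − 60 = 4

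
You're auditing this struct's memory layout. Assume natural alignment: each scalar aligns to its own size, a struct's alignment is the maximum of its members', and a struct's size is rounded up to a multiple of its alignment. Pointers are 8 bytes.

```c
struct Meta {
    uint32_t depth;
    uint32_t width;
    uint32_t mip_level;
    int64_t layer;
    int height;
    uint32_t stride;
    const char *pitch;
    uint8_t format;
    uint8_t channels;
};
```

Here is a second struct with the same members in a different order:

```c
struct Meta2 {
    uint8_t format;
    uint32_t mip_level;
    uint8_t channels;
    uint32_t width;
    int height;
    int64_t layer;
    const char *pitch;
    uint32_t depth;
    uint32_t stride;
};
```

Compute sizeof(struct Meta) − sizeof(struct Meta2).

@0: depth [4B, align 4] → 4
@4: width [4B, align 4] → 8
@8: mip_level [4B, align 4] → 12
+4 pad (align 8)
@16: layer [8B, align 8] → 24
@24: height [4B, align 4] → 28
@28: stride [4B, align 4] → 32
@32: pitch [8B, align 8] → 40
@40: format [1B, align 1] → 41
@41: channels [1B, align 1] → 42
+6 tail pad (align 8)
size 48, align 8
— Meta2 —
@0: format [1B, align 1] → 1
+3 pad (align 4)
@4: mip_level [4B, align 4] → 8
@8: channels [1B, align 1] → 9
+3 pad (align 4)
@12: width [4B, align 4] → 16
@16: height [4B, align 4] → 20
+4 pad (align 8)
@24: layer [8B, align 8] → 32
@32: pitch [8B, align 8] → 40
@40: depth [4B, align 4] → 44
@44: stride [4B, align 4] → 48
size 48, align 8
48 − 48 = 0

0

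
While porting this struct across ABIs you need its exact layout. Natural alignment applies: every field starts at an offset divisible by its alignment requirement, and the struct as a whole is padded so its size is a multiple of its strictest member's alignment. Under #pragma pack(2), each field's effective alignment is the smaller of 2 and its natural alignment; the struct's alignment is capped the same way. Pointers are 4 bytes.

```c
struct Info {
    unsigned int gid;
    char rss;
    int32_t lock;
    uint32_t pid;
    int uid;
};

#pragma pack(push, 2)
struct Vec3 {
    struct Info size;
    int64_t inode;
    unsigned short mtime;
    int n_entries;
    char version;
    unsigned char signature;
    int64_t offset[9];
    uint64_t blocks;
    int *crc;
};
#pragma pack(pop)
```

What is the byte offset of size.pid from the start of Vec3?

12

Info: gid at 0 (size 4, align 4) → ends 4; rss at 4 (size 1, align 1) → ends 5; pad 3 to align 4 for lock; lock at 8 (size 4, align 4) → ends 12; pid at 12 (size 4, align 4) → ends 16; uid at 16 (size 4, align 4) → ends 20; total 20 bytes, alignment 4
size at 0 (size 20, align 2) → ends 20
within Info: pid at 12
0 + 12 = 12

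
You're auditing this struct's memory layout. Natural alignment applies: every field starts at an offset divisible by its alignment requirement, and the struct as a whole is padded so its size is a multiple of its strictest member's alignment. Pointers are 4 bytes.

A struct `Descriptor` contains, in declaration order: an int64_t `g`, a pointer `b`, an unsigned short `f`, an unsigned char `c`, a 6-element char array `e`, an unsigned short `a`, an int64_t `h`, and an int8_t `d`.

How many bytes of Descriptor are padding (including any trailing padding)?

8

@0: g [8B, align 8] → 8
@8: b [4B, align 4] → 12
@12: f [2B, align 2] → 14
@14: c [1B, align 1] → 15
@15: e [6B, align 1] → 21
+1 pad (align 2)
@22: a [2B, align 2] → 24
@24: h [8B, align 8] → 32
@32: d [1B, align 1] → 33
+7 tail pad (align 8)
size 40, align 8
data bytes 32, size 40 → padding 8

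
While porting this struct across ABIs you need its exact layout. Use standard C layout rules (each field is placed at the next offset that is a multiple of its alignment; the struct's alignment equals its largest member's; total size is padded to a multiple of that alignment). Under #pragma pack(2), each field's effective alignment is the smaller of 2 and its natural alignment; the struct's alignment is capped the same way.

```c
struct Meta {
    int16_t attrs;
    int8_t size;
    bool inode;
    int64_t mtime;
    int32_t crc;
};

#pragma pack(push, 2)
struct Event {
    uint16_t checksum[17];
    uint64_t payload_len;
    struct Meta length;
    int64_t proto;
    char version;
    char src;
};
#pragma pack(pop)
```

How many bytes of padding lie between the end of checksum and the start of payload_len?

0

Meta: attrs at 0 (size 2, align 2) → ends 2; size at 2 (size 1, align 1) → ends 3; inode at 3 (size 1, align 1) → ends 4; pad 4 to align 8 for mtime; mtime at 8 (size 8, align 8) → ends 16; crc at 16 (size 4, align 4) → ends 20; tail pad 4 to reach multiple of 8; total 24 bytes, alignment 8
checksum at 0 (size 34, align 2) → ends 34
payload_len at 34 (size 8, align 2) → ends 42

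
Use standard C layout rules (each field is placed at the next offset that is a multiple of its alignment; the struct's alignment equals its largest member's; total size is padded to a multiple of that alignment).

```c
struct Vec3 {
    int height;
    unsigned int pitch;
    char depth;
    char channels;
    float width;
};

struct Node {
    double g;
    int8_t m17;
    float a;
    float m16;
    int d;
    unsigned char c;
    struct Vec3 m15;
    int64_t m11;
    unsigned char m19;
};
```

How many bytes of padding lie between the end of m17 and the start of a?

Vec3: @0: height [4B, align 4] → 4; @4: pitch [4B, align 4] → 8; @8: depth [1B, align 1] → 9; @9: channels [1B, align 1] → 10; +2 pad (align 4); @12: width [4B, align 4] → 16; size 16, align 4
@0: g [8B, align 8] → 8
@8: m17 [1B, align 1] → 9
+3 pad (align 4)
@12: a [4B, align 4] → 16

3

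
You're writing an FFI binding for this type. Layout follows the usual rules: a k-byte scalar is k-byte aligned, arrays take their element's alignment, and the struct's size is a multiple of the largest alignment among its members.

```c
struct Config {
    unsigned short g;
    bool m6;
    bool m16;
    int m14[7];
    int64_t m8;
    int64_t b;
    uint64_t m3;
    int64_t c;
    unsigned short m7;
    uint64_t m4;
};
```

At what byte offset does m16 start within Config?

0..2  g  (2B, 2-aligned)
2..3  m6  (1B, 1-aligned)
3..4  m16  (1B, 1-aligned)

3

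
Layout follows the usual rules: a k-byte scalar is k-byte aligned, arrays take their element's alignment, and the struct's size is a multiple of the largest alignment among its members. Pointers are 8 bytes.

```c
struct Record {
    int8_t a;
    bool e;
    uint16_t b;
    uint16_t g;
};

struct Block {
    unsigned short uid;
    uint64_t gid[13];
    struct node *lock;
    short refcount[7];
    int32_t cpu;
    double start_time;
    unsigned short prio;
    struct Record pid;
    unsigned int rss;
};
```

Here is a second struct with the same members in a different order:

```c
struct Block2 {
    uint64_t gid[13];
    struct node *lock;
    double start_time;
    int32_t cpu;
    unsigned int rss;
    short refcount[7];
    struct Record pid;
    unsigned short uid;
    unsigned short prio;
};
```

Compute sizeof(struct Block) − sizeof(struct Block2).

16

Record: a at 0 (size 1, align 1) → ends 1; e at 1 (size 1, align 1) → ends 2; b at 2 (size 2, align 2) → ends 4; g at 4 (size 2, align 2) → ends 6; total 6 bytes, alignment 2
uid at 0 (size 2, align 2) → ends 2
pad 6 to align 8 for gid
gid at 8 (size 104, align 8) → ends 112
lock at 112 (size 8, align 8) → ends 120
refcount at 120 (size 14, align 2) → ends 134
pad 2 to align 4 for cpu
cpu at 136 (size 4, align 4) → ends 140
pad 4 to align 8 for start_time
start_time at 144 (size 8, align 8) → ends 152
prio at 152 (size 2, align 2) → ends 154
pid at 154 (size 6, align 2) → ends 160
rss at 160 (size 4, align 4) → ends 164
tail pad 4 to reach multiple of 8
total 168 bytes, alignment 8
— Block2 —
gid at 0 (size 104, align 8) → ends 104
lock at 104 (size 8, align 8) → ends 112
start_time at 112 (size 8, align 8) → ends 120
cpu at 120 (size 4, align 4) → ends 124
rss at 124 (size 4, align 4) → ends 128
refcount at 128 (size 14, align 2) → ends 142
pid at 142 (size 6, align 2) → ends 148
uid at 148 (size 2, align 2) → ends 150
prio at 150 (size 2, align 2) → ends 152
total 152 bytes, alignment 8
168 − 152 = 16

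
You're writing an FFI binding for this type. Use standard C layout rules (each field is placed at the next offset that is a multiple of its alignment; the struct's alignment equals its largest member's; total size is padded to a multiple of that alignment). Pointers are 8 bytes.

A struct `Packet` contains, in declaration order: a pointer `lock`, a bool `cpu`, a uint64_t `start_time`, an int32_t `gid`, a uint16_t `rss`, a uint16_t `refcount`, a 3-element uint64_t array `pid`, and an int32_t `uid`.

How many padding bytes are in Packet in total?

lock at 0 (size 8, align 8) → ends 8
cpu at 8 (size 1, align 1) → ends 9
pad 7 to align 8 for start_time
start_time at 16 (size 8, align 8) → ends 24
gid at 24 (size 4, align 4) → ends 28
rss at 28 (size 2, align 2) → ends 30
refcount at 30 (size 2, align 2) → ends 32
pid at 32 (size 24, align 8) → ends 56
uid at 56 (size 4, align 4) → ends 60
tail pad 4 to reach multiple of 8
total 64 bytes, alignment 8
data bytes 53, size 64 → padding 11

11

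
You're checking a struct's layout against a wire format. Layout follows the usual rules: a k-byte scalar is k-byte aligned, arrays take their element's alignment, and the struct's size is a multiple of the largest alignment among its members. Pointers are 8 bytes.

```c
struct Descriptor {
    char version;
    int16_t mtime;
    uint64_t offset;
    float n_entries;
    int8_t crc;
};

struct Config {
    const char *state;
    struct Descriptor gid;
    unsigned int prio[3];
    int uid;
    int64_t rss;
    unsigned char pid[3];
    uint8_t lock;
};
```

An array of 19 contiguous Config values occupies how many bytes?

Descriptor: version at 0 (size 1, align 1) → ends 1; pad 1 to align 2 for mtime; mtime at 2 (size 2, align 2) → ends 4; pad 4 to align 8 for offset; offset at 8 (size 8, align 8) → ends 16; n_entries at 16 (size 4, align 4) → ends 20; crc at 20 (size 1, align 1) → ends 21; tail pad 3 to reach multiple of 8; total 24 bytes, alignment 8
state at 0 (size 8, align 8) → ends 8
gid at 8 (size 24, align 8) → ends 32
prio at 32 (size 12, align 4) → ends 44
uid at 44 (size 4, align 4) → ends 48
rss at 48 (size 8, align 8) → ends 56
pid at 56 (size 3, align 1) → ends 59
lock at 59 (size 1, align 1) → ends 60
tail pad 4 to reach multiple of 8
total 64 bytes, alignment 8
array of 19: 19 × 64 = 1216

1216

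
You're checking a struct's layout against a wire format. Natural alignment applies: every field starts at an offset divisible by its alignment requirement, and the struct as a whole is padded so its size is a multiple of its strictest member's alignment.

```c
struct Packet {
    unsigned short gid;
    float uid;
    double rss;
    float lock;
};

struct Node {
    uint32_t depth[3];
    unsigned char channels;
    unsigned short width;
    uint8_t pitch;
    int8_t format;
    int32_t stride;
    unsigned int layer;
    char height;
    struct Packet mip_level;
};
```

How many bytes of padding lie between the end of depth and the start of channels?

0

Packet: @0: gid [2B, align 2] → 2; +2 pad (align 4); @4: uid [4B, align 4] → 8; @8: rss [8B, align 8] → 16; @16: lock [4B, align 4] → 20; +4 tail pad (align 8); size 24, align 8
@0: depth [12B, align 4] → 12
@12: channels [1B, align 1] → 13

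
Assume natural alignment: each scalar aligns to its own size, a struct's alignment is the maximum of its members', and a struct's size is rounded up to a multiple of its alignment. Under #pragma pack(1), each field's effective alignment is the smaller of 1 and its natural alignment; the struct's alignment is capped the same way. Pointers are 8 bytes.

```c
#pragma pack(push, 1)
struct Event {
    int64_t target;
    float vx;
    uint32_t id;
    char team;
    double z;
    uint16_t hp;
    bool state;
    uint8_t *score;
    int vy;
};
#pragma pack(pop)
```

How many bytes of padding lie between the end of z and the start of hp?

0

target at 0 (size 8, align 1) → ends 8
vx at 8 (size 4, align 1) → ends 12
id at 12 (size 4, align 1) → ends 16
team at 16 (size 1, align 1) → ends 17
z at 17 (size 8, align 1) → ends 25
hp at 25 (size 2, align 1) → ends 27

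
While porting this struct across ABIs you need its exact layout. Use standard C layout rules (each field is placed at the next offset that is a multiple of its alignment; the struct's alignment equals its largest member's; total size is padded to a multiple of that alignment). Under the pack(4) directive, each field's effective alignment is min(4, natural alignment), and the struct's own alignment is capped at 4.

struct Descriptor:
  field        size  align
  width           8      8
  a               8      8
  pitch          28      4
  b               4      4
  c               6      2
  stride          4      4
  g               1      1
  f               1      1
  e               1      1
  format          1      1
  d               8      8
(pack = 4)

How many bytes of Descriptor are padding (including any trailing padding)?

2

@0: width [8B, align 4] → 8
@8: a [8B, align 4] → 16
@16: pitch [28B, align 4] → 44
@44: b [4B, align 4] → 48
@48: c [6B, align 2] → 54
+2 pad (align 4)
@56: stride [4B, align 4] → 60
@60: g [1B, align 1] → 61
@61: f [1B, align 1] → 62
@62: e [1B, align 1] → 63
@63: format [1B, align 1] → 64
@64: d [8B, align 4] → 72
size 72, align 4
data bytes 70, size 72 → padding 2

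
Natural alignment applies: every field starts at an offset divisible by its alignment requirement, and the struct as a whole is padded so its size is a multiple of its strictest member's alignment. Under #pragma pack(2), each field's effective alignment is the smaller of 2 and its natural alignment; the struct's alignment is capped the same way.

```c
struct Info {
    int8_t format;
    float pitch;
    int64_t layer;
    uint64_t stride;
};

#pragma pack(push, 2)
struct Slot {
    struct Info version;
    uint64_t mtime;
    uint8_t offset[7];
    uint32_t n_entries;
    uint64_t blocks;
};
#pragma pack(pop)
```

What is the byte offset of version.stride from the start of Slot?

Info: 0..1  format  (1B, 1-aligned); 1..4  -- padding (3B); 4..8  pitch  (4B, 4-aligned); 8..16  layer  (8B, 8-aligned); 16..24  stride  (8B, 8-aligned); sizeof = 24, alignof = 8
0..24  version  (24B, 2-aligned)
within Info: stride at 16
0 + 16 = 16

16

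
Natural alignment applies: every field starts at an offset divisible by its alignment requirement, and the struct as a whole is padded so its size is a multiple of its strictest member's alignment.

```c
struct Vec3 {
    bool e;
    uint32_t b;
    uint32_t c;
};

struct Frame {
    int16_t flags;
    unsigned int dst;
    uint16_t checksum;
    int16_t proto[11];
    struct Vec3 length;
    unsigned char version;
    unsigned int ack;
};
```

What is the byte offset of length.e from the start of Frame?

32

Vec3: 0..1  e  (1B, 1-aligned); 1..4  -- padding (3B); 4..8  b  (4B, 4-aligned); 8..12  c  (4B, 4-aligned); sizeof = 12, alignof = 4
0..2  flags  (2B, 2-aligned)
2..4  -- padding (2B)
4..8  dst  (4B, 4-aligned)
8..10  checksum  (2B, 2-aligned)
10..32  proto  (22B, 2-aligned)
32..44  length  (12B, 4-aligned)
within Vec3: e at 0
32 + 0 = 32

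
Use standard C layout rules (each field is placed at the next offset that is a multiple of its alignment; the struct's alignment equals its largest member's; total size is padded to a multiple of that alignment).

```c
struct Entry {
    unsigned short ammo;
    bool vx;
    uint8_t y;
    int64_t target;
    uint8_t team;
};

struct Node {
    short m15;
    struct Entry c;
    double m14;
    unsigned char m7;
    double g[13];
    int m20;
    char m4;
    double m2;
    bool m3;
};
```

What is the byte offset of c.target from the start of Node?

16

Entry: 0..2  ammo  (2B, 2-aligned); 2..3  vx  (1B, 1-aligned); 3..4  y  (1B, 1-aligned); 4..8  -- padding (4B); 8..16  target  (8B, 8-aligned); 16..17  team  (1B, 1-aligned); 17..24  -- tail padding (7B); sizeof = 24, alignof = 8
0..2  m15  (2B, 2-aligned)
2..8  -- padding (6B)
8..32  c  (24B, 8-aligned)
within Entry: target at 8
8 + 8 = 16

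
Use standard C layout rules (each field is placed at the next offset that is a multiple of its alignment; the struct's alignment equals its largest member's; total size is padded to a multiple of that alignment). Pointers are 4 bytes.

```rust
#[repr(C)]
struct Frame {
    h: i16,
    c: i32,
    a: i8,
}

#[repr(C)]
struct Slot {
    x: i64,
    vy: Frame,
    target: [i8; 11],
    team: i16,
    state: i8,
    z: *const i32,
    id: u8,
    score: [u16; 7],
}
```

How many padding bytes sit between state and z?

1

Frame: 0..2  h  (2B, 2-aligned); 2..4  -- padding (2B); 4..8  c  (4B, 4-aligned); 8..9  a  (1B, 1-aligned); 9..12  -- tail padding (3B); sizeof = 12, alignof = 4
0..8  x  (8B, 8-aligned)
8..20  vy  (12B, 4-aligned)
20..31  target  (11B, 1-aligned)
31..32  -- padding (1B)
32..34  team  (2B, 2-aligned)
34..35  state  (1B, 1-aligned)
35..36  -- padding (1B)
36..40  z  (4B, 4-aligned)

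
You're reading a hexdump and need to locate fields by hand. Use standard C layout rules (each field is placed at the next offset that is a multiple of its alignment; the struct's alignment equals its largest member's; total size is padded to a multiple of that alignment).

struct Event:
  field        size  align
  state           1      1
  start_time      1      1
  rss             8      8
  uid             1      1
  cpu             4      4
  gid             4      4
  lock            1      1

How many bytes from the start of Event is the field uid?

@0: state [1B, align 1] → 1
@1: start_time [1B, align 1] → 2
+6 pad (align 8)
@8: rss [8B, align 8] → 16
@16: uid [1B, align 1] → 17

16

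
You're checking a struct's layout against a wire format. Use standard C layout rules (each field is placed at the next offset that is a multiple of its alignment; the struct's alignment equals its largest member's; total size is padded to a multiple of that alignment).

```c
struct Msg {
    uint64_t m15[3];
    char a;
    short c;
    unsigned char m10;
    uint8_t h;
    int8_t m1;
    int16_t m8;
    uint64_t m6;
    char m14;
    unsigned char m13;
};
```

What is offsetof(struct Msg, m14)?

0..24  m15  (24B, 8-aligned)
24..25  a  (1B, 1-aligned)
25..26  -- padding (1B)
26..28  c  (2B, 2-aligned)
28..29  m10  (1B, 1-aligned)
29..30  h  (1B, 1-aligned)
30..31  m1  (1B, 1-aligned)
31..32  -- padding (1B)
32..34  m8  (2B, 2-aligned)
34..40  -- padding (6B)
40..48  m6  (8B, 8-aligned)
48..49  m14  (1B, 1-aligned)

48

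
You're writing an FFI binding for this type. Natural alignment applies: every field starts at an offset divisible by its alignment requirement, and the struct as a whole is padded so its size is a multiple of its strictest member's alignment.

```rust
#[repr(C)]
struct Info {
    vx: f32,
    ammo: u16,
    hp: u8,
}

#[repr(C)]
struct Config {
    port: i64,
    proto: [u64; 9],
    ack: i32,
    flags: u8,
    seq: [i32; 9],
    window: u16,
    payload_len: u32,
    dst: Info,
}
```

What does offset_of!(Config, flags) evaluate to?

Info: @0: vx [4B, align 4] → 4; @4: ammo [2B, align 2] → 6; @6: hp [1B, align 1] → 7; +1 tail pad (align 4); size 8, align 4
@0: port [8B, align 8] → 8
@8: proto [72B, align 8] → 80
@80: ack [4B, align 4] → 84
@84: flags [1B, align 1] → 85

84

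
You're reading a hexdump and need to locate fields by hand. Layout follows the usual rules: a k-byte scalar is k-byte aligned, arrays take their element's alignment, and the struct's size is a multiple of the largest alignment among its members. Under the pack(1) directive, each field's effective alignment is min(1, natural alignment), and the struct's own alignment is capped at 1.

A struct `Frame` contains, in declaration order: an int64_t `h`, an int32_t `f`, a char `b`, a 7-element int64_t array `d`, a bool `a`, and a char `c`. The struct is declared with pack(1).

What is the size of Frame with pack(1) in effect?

0..8  h  (8B, 1-aligned)
8..12  f  (4B, 1-aligned)
12..13  b  (1B, 1-aligned)
13..69  d  (56B, 1-aligned)
69..70  a  (1B, 1-aligned)
70..71  c  (1B, 1-aligned)
sizeof = 71, alignof = 1

71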